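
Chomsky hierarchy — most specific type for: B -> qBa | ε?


Single nonterminal LHS, but q^n a^n is not regular
Classification: Type 2 (Context-Free)


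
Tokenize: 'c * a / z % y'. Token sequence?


Scan left to right, longest-match per lexeme
Tokens: ID(c), OP(*), ID(a), OP(/), ID(z), OP(%), ID(y)


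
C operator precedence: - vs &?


'-' is additive (level 9); '&' is bitwise AND (level 5)
Higher level binds tighter
'-' has higher precedence than '&'


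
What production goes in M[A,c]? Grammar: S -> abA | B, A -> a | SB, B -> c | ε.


For [A, c]: 'c' ∈ FIRST(SB)
Entry: A -> SB


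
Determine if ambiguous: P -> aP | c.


right-linear, alternatives start with distinct terminals 'a' vs 'c': unique leftmost derivation
Unambiguous


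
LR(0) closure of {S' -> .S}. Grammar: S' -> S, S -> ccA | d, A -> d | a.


Start: S' -> .S
For each item with dot before a nonterminal B, add B -> .γ for every B-production
Closure: [S' -> .S, S -> .ccA, S -> .d]


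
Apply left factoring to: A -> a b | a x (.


Common prefix: 'a'
Factored: A -> a A', A' -> b | x (


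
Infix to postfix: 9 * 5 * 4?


Left to right (same or higher precedence on left)
Postfix: 9 5 * 4 *


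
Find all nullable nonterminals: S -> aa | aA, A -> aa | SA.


A nonterminal is nullable iff some alternative derives ε (directly, or every symbol in it is nullable)
Nullable: {}


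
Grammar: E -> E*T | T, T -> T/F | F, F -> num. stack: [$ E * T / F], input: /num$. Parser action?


handle 'T/F' on top
Action: reduce (T -> T/F)


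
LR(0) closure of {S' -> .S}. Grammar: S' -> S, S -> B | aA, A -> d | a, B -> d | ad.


Start: S' -> .S
For each item with dot before a nonterminal B, add B -> .γ for every B-production
Closure: [S' -> .S, S -> .B, S -> .aA, B -> .d, B -> .ad]


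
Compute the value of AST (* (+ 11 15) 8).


Evaluate inner: (+ 11 15) = 26
Evaluate root: (* 26 8) = 208
Result: 208


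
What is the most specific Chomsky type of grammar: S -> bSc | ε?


Single nonterminal LHS, but b^n c^n is not regular
Classification: Type 2 (Context-Free)


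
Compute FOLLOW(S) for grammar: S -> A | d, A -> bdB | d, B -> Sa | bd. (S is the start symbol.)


$ ∈ FOLLOW(S). For each A -> αBβ: add FIRST(β)\{ε} to FOLLOW(B); if β nullable, add FOLLOW(A).
FOLLOW(S) = {$, a}


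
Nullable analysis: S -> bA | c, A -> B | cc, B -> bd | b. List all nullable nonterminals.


A nonterminal is nullable iff some alternative derives ε (directly, or every symbol in it is nullable)
Nullable: {}


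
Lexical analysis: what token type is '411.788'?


Pattern: digits with a decimal point
Type: FLOAT_LITERAL


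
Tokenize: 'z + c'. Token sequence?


Scan left to right, longest-match per lexeme
Tokens: ID(z), OP(+), ID(c)


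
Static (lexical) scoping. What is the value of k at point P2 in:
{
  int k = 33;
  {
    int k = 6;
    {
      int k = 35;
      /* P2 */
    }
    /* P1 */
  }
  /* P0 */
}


k declared in the same block as P2
k = 35


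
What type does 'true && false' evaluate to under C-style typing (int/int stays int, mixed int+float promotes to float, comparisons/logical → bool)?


Operand types: bool && bool
Rule: logical operators take bool operands and yield bool
Result type: bool


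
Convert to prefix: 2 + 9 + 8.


left-to-right (same/higher precedence on left): tree is (+ (+ 2 9) 8)
Prefix: + + 2 9 8


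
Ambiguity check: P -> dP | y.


right-linear, alternatives start with distinct terminals 'd' vs 'y': unique leftmost derivation
Unambiguous


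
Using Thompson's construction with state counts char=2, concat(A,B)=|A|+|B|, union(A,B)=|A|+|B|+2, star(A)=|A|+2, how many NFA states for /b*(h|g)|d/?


Syntax tree has 4 char leaf(s), 2 union(s), 1 star(s)
chars contribute 4×2 = 8; each union adds +2; each star adds +2
Total: 8 + 4 + 2 = 14 states


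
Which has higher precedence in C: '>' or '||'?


'>' is relational (level 7); '||' is logical OR (level 1)
Higher level binds tighter
'>' has higher precedence than '||'


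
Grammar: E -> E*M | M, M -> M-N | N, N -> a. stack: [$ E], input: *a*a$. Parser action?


shift '*' to continue E -> E*M
Action: shift


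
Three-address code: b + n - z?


Break into single-operator statements:
t1 = b + n
t2 = t1 - z


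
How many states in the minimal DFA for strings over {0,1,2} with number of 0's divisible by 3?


Track (count of 0) mod 3: states 0..2, accept at 0
Minimal DFA: 3 states


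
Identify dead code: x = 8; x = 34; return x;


first assignment to x is overwritten before any read
Dead: 'x = 8'


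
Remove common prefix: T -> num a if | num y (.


Common prefix: 'num'
Factored: T -> num T', T' -> a if | y (


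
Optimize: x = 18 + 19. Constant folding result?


18 + 19 = 37 at compile time
Optimized: x = 37


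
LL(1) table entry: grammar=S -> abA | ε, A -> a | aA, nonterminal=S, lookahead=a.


For [S, a]: 'a' ∈ FIRST(abA)
Entry: S -> abA


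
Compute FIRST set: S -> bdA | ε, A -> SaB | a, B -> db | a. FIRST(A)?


Per alternative of A: FIRST(SaB) = {a, b}; FIRST(a) = {a}
FIRST(A) = {a, b}


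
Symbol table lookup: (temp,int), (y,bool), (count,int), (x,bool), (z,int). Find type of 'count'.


Lookup 'count' → type int


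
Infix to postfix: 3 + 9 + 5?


Left to right (same or higher precedence on left)
Postfix: 3 9 + 5 +


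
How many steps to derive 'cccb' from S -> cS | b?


Derivation: S => cS => ccS => cccS => cccb
Steps: 4


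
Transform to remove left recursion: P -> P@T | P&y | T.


Left-recursive alternatives: P@T, P&y; non-recursive: T
Introduce P': P -> TP', P' -> @TP' | &yP' | ε


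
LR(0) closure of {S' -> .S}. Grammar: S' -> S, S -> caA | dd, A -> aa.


Start: S' -> .S
For each item with dot before a nonterminal B, add B -> .γ for every B-production
Closure: [S' -> .S, S -> .caA, S -> .dd]


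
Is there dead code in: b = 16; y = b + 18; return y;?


b is read by y's definition; y is returned
No dead code


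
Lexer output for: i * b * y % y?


Scan left to right, longest-match per lexeme
Tokens: ID(i), OP(*), ID(b), OP(*), ID(y), OP(%), ID(y)


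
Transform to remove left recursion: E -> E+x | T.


Left-recursive alternatives: E+x; non-recursive: T
Introduce E': E -> TE', E' -> +xE' | ε


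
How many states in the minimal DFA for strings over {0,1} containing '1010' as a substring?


KMP-style automaton: 4 progress states + 1 absorbing accept = 5
Minimal DFA: 5 states


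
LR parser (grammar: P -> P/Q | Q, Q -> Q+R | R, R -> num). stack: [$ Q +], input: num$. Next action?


no handle; shift 'num'
Action: shift


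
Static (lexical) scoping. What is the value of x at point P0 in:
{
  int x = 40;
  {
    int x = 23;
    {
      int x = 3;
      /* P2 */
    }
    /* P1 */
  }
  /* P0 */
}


x declared in the same block as P0
x = 40


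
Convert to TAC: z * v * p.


Break into single-operator statements:
t1 = z * v
t2 = t1 * p


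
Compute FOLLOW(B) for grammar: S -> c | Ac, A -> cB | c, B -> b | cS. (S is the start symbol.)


$ ∈ FOLLOW(S). For each A -> αBβ: add FIRST(β)\{ε} to FOLLOW(B); if β nullable, add FOLLOW(A).
FOLLOW(B) = {c}


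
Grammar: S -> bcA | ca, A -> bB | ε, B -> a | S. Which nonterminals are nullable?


A nonterminal is nullable iff some alternative derives ε (directly, or every symbol in it is nullable)
Nullable: {A}


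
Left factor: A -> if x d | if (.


Common prefix: 'if'
Factored: A -> if A', A' -> x d | (


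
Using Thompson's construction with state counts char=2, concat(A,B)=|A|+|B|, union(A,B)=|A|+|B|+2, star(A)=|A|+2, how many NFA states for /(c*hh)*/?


Syntax tree has 3 char leaf(s), 0 union(s), 2 star(s)
chars contribute 3×2 = 6; each union adds +2; each star adds +2
Total: 6 + 0 + 4 = 10 states


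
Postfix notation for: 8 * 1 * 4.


Left to right (same or higher precedence on left)
Postfix: 8 1 * 4 *


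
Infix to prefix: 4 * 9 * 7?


left-to-right (same/higher precedence on left): tree is (* (* 4 9) 7)
Prefix: * * 4 9 7


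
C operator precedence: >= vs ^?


'>=' is relational (level 7); '^' is bitwise XOR (level 4)
Higher level binds tighter
'>=' has higher precedence than '^'


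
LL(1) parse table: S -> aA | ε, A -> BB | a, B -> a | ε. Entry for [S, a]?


For [S, a]: 'a' ∈ FIRST(aA)
Entry: S -> aA


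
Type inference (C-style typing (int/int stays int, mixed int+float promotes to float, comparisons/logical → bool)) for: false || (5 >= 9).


Operand types: bool || bool
Rule: logical operators take bool operands and yield bool
Result type: bool


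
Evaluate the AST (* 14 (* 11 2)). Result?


Evaluate inner: (* 11 2) = 22
Evaluate root: (* 14 22) = 308
Result: 308


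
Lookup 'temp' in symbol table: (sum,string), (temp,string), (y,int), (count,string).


Lookup 'temp' → type string


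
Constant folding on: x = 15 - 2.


15 - 2 = 13 at compile time
Optimized: x = 13


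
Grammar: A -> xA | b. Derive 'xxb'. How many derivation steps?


Derivation: A => xA => xxA => xxb
Steps: 3


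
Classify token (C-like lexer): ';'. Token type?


Pattern: delimiter/punctuation
Type: PUNCTUATION


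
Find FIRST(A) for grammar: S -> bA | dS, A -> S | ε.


Per alternative of A: FIRST(S) = {b, d}; FIRST(ε) = {ε}
FIRST(A) = {b, d, ε}


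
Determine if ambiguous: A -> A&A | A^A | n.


'n&n^n' has two parse trees (no precedence encoded between & and ^)
Ambiguous


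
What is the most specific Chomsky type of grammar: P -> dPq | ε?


Single nonterminal LHS, but d^n q^n is not regular
Classification: Type 2 (Context-Free)


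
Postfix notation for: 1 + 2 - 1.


Left to right (same or higher precedence on left)
Postfix: 1 2 + 1 -


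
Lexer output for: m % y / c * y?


Scan left to right, longest-match per lexeme
Tokens: ID(m), OP(%), ID(y), OP(/), ID(c), OP(*), ID(y)


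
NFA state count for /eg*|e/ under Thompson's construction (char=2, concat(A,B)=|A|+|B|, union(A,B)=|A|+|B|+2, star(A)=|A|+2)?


Syntax tree has 3 char leaf(s), 1 union(s), 1 star(s)
chars contribute 3×2 = 6; each union adds +2; each star adds +2
Total: 6 + 2 + 2 = 10 states


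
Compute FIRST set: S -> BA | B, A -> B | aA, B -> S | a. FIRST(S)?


Per alternative of S: FIRST(BA) = {a}; FIRST(B) = {a}
FIRST(S) = {a}


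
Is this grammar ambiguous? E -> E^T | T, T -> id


precedence layered via separate nonterminal T: deterministic
Unambiguous


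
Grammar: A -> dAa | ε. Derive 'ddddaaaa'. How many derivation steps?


Derivation: A => dAa => ddAaa => dddAaaa => ddddAaaaa => ddddaaaa
Steps: 5


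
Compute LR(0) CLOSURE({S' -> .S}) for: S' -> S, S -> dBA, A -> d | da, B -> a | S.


Start: S' -> .S
For each item with dot before a nonterminal B, add B -> .γ for every B-production
Closure: [S' -> .S, S -> .dBA]


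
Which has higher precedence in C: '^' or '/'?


'/' is multiplicative (level 10); '^' is bitwise XOR (level 4)
Higher level binds tighter
'/' has higher precedence than '^'


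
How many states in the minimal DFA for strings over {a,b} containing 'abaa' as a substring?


KMP-style automaton: 4 progress states + 1 absorbing accept = 5
Minimal DFA: 5 states


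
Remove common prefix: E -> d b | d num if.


Common prefix: 'd'
Factored: E -> d E', E' -> b | num if


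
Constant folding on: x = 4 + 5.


4 + 5 = 9 at compile time
Optimized: x = 9


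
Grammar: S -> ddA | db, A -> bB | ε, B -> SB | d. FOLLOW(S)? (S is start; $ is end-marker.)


$ ∈ FOLLOW(S). For each A -> αBβ: add FIRST(β)\{ε} to FOLLOW(B); if β nullable, add FOLLOW(A).
FOLLOW(S) = {$, d}


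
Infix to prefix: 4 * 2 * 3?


left-to-right (same/higher precedence on left): tree is (* (* 4 2) 3)
Prefix: * * 4 2 3


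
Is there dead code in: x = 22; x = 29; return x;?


first assignment to x is overwritten before any read
Dead: 'x = 22'


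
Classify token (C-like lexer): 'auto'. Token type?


Pattern: reserved word
Type: KEYWORD


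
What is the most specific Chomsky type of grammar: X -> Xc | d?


Left-linear: every RHS is a terminal or one nonterminal followed by a terminal
Classification: Type 3 (Regular)


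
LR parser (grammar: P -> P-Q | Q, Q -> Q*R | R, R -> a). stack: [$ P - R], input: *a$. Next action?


'R' (not preceded by Q*) is the handle for Q -> R
Action: reduce (Q -> R)


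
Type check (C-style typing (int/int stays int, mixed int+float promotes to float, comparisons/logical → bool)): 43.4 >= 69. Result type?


Operand types: float >= int
Rule: comparison yields bool
Result type: bool


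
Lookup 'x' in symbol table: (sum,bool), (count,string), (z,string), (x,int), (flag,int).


Lookup 'x' → type int


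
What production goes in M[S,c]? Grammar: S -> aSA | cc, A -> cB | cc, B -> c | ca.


For [S, c]: 'c' ∈ FIRST(cc)
Entry: S -> cc


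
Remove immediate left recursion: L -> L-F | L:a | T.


Left-recursive alternatives: L-F, L:a; non-recursive: T
Introduce L': L -> TL', L' -> -FL' | :aL' | ε


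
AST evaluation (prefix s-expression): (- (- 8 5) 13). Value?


Evaluate inner: (- 8 5) = 3
Evaluate root: (- 3 13) = -10
Result: -10


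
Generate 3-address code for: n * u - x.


Break into single-operator statements:
t1 = n * u
t2 = t1 - x


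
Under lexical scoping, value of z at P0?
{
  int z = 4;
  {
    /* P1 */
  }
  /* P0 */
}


z declared in the same block as P0
z = 4


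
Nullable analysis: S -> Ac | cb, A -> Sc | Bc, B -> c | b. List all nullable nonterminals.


A nonterminal is nullable iff some alternative derives ε (directly, or every symbol in it is nullable)
Nullable: {}


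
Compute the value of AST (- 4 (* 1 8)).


Evaluate inner: (* 1 8) = 8
Evaluate root: (- 4 8) = -4
Result: -4


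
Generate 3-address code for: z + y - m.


Break into single-operator statements:
t1 = z + y
t2 = t1 - m


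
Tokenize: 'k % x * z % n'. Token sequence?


Scan left to right, longest-match per lexeme
Tokens: ID(k), OP(%), ID(x), OP(*), ID(z), OP(%), ID(n)


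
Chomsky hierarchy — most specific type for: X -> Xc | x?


Left-linear: every RHS is a terminal or one nonterminal followed by a terminal
Classification: Type 3 (Regular)


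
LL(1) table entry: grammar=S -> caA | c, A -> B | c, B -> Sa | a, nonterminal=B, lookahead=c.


For [B, c]: 'c' ∈ FIRST(Sa)
Entry: B -> Sa


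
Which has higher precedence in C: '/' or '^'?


'/' is multiplicative (level 10); '^' is bitwise XOR (level 4)
Higher level binds tighter
'/' has higher precedence than '^'


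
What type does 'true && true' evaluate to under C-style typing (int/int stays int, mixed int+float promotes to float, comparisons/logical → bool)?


Operand types: bool && bool
Rule: logical operators take bool operands and yield bool
Result type: bool


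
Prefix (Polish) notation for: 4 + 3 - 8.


left-to-right (same/higher precedence on left): tree is (- (+ 4 3) 8)
Prefix: - + 4 3 8


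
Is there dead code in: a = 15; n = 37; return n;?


a is assigned but never read
Dead: 'a = 15'


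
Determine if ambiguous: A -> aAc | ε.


balanced a^n…c^n: each string has a unique parse
Unambiguous


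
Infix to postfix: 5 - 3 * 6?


* has higher precedence, evaluate 3*6 first
Postfix: 5 3 6 * -


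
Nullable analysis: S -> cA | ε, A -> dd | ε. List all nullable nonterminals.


A nonterminal is nullable iff some alternative derives ε (directly, or every symbol in it is nullable)
Nullable: {A, S}


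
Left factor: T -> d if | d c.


Common prefix: 'd'
Factored: T -> d T', T' -> if | c


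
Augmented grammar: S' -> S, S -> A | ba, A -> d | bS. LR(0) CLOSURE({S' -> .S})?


Start: S' -> .S
For each item with dot before a nonterminal B, add B -> .γ for every B-production
Closure: [S' -> .S, S -> .A, S -> .ba, A -> .d, A -> .bS]


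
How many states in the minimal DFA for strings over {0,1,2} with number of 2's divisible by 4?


Track (count of 2) mod 4: states 0..3, accept at 0
Minimal DFA: 4 states


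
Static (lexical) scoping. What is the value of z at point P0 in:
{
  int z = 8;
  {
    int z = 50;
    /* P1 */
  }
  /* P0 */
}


z declared in the same block as P0
z = 8


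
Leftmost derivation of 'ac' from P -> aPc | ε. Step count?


Derivation: P => aPc => ac
Steps: 2


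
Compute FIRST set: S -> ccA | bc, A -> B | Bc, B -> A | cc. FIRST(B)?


Per alternative of B: FIRST(A) = {c}; FIRST(cc) = {c}
FIRST(B) = {c}


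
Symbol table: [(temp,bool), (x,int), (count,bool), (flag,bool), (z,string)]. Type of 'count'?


Lookup 'count' → type bool


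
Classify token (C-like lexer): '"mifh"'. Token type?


Pattern: double-quoted sequence
Type: STRING_LITERAL


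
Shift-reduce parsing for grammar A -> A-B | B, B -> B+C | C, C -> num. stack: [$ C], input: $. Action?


'C' (not preceded by B+) is the handle for B -> C
Action: reduce (B -> C)


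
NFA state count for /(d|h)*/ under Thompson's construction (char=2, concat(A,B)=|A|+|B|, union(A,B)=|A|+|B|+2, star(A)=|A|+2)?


Syntax tree has 2 char leaf(s), 1 union(s), 1 star(s)
chars contribute 2×2 = 4; each union adds +2; each star adds +2
Total: 4 + 2 + 2 = 8 states


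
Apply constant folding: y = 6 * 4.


6 * 4 = 24 at compile time
Optimized: y = 24


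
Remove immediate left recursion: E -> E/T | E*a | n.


Left-recursive alternatives: E/T, E*a; non-recursive: n
Introduce E': E -> nE', E' -> /TE' | *aE' | ε


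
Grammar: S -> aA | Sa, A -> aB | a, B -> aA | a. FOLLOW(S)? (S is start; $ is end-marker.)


$ ∈ FOLLOW(S). For each A -> αBβ: add FIRST(β)\{ε} to FOLLOW(B); if β nullable, add FOLLOW(A).
FOLLOW(S) = {$, a}


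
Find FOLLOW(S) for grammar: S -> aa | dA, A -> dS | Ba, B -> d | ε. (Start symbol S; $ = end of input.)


$ ∈ FOLLOW(S). For each A -> αBβ: add FIRST(β)\{ε} to FOLLOW(B); if β nullable, add FOLLOW(A).
FOLLOW(S) = {$}


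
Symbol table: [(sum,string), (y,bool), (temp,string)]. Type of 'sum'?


Lookup 'sum' → type string


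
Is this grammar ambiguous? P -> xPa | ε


balanced x^n…a^n: each string has a unique parse
Unambiguous


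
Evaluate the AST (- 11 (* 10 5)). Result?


Evaluate inner: (* 10 5) = 50
Evaluate root: (- 11 50) = -39
Result: -39


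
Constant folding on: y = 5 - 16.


5 - 16 = -11 at compile time
Optimized: y = -11


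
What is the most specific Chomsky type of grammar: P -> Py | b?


Left-linear: every RHS is a terminal or one nonterminal followed by a terminal
Classification: Type 3 (Regular)


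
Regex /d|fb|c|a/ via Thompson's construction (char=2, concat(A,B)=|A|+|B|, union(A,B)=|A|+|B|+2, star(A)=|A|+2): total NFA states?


Syntax tree has 5 char leaf(s), 3 union(s), 0 star(s)
chars contribute 5×2 = 10; each union adds +2; each star adds +2
Total: 10 + 6 + 0 = 16 states


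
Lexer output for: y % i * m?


Scan left to right, longest-match per lexeme
Tokens: ID(y), OP(%), ID(i), OP(*), ID(m)


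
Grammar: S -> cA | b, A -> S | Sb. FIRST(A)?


Per alternative of A: FIRST(S) = {b, c}; FIRST(Sb) = {b, c}
FIRST(A) = {b, c}


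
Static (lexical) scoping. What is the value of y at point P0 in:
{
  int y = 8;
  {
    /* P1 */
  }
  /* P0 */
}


y declared in the same block as P0
y = 8


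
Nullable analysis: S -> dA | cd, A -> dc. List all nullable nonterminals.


A nonterminal is nullable iff some alternative derives ε (directly, or every symbol in it is nullable)
Nullable: {}


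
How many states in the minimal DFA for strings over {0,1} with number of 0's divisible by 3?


Track (count of 0) mod 3: states 0..2, accept at 0
Minimal DFA: 3 states


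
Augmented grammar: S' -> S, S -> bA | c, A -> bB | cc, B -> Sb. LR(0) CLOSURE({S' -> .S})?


Start: S' -> .S
For each item with dot before a nonterminal B, add B -> .γ for every B-production
Closure: [S' -> .S, S -> .bA, S -> .c]


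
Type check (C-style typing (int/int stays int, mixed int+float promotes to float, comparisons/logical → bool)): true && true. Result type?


Operand types: bool && bool
Rule: logical operators take bool operands and yield bool
Result type: bool


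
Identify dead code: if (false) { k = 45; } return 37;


condition is constant false, so the whole block is unreachable
Dead: 'if (false) { k = 45; }'


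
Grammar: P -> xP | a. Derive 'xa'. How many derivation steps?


Derivation: P => xP => xa
Steps: 2


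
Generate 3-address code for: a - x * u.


Break into single-operator statements:
t1 = x * u
t2 = a - t1


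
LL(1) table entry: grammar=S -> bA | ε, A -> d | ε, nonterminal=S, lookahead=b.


For [S, b]: 'b' ∈ FIRST(bA)
Entry: S -> bA


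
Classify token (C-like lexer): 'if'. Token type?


Pattern: reserved word
Type: KEYWORD


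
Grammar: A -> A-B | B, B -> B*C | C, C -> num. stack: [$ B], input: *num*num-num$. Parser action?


shift '*' to continue B -> B*C
Action: shift


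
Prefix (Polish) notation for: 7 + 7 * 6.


'*' binds tighter: tree is (+ 7 (* 7 6))
Prefix: + 7 * 7 6


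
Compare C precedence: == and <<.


'<<' is shift (level 8); '==' is equality (level 6)
Higher level binds tighter
'<<' has higher precedence than '=='


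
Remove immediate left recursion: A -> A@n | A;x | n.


Left-recursive alternatives: A@n, A;x; non-recursive: n
Introduce A': A -> nA', A' -> @nA' | ;xA' | ε


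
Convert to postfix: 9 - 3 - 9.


Left to right (same or higher precedence on left)
Postfix: 9 3 - 9 -


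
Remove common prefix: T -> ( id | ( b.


Common prefix: '('
Factored: T -> ( T', T' -> id | b


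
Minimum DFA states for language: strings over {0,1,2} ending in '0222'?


Track the longest suffix of input matching a prefix of '0222': 5 classes (prefixes of length 0..4)
Minimal DFA: 5 states


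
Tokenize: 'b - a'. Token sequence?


Scan left to right, longest-match per lexeme
Tokens: ID(b), OP(-), ID(a)


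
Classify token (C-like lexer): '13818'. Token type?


Pattern: digits only
Type: INTEGER_LITERAL


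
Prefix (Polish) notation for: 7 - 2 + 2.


left-to-right (same/higher precedence on left): tree is (+ (- 7 2) 2)
Prefix: + - 7 2 2


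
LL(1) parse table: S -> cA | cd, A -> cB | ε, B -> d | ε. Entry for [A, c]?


For [A, c]: 'c' ∈ FIRST(cB)
Entry: A -> cB


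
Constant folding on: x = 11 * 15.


11 * 15 = 165 at compile time
Optimized: x = 165


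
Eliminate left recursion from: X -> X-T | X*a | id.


Left-recursive alternatives: X-T, X*a; non-recursive: id
Introduce X': X -> idX', X' -> -TX' | *aX' | ε


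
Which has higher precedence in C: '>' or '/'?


'/' is multiplicative (level 10); '>' is relational (level 7)
Higher level binds tighter
'/' has higher precedence than '>'


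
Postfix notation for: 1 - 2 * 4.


* has higher precedence, evaluate 2*4 first
Postfix: 1 2 4 * -


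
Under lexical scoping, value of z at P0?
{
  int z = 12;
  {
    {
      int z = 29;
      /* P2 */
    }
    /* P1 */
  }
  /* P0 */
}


z declared in the same block as P0
z = 12


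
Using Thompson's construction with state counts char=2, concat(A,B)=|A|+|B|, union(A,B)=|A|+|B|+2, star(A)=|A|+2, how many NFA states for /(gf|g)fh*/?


Syntax tree has 5 char leaf(s), 1 union(s), 1 star(s)
chars contribute 5×2 = 10; each union adds +2; each star adds +2
Total: 10 + 2 + 2 = 14 states


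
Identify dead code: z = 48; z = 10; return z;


first assignment to z is overwritten before any read
Dead: 'z = 48'


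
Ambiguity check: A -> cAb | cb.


balanced c^n…b^n: each string has a unique parse
Unambiguous


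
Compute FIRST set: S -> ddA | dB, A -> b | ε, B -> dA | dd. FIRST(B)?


Per alternative of B: FIRST(dA) = {d}; FIRST(dd) = {d}
FIRST(B) = {d}


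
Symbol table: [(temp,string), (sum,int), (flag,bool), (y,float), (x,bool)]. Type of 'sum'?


Lookup 'sum' → type int


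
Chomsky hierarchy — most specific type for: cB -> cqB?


LHS has context (more than one symbol) and |LHS| ≤ |RHS|
Classification: Type 1 (Context-Sensitive)


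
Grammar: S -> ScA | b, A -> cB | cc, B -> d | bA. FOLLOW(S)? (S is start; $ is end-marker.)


$ ∈ FOLLOW(S). For each A -> αBβ: add FIRST(β)\{ε} to FOLLOW(B); if β nullable, add FOLLOW(A).
FOLLOW(S) = {$, c}


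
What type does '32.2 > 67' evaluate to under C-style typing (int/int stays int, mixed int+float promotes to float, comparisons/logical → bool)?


Operand types: float > int
Rule: comparison yields bool
Result type: bool


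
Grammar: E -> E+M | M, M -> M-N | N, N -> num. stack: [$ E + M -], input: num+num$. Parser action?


no handle; shift 'num'
Action: shift


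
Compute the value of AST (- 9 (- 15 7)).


Evaluate inner: (- 15 7) = 8
Evaluate root: (- 9 8) = 1
Result: 1


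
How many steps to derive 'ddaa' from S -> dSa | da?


Derivation: S => dSa => ddaa
Steps: 2


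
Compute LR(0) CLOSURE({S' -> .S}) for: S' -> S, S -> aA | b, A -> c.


Start: S' -> .S
For each item with dot before a nonterminal B, add B -> .γ for every B-production
Closure: [S' -> .S, S -> .aA, S -> .b]


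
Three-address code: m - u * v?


Break into single-operator statements:
t1 = u * v
t2 = m - t1


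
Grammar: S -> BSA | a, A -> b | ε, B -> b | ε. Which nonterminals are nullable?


A nonterminal is nullable iff some alternative derives ε (directly, or every symbol in it is nullable)
Nullable: {A, B}


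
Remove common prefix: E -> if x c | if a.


Common prefix: 'if'
Factored: E -> if E', E' -> x c | a


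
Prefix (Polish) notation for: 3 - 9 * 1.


'*' binds tighter: tree is (- 3 (* 9 1))
Prefix: - 3 * 9 1


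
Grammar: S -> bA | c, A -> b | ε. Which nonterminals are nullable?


A nonterminal is nullable iff some alternative derives ε (directly, or every symbol in it is nullable)
Nullable: {A}


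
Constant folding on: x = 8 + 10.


8 + 10 = 18 at compile time
Optimized: x = 18


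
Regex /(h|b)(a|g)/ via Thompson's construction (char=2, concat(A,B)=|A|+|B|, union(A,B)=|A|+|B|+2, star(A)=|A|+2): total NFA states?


Syntax tree has 4 char leaf(s), 2 union(s), 0 star(s)
chars contribute 4×2 = 8; each union adds +2; each star adds +2
Total: 8 + 4 + 0 = 12 states


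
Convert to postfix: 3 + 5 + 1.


Left to right (same or higher precedence on left)
Postfix: 3 5 + 1 +


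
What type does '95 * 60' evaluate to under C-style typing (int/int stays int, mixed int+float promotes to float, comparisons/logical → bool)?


Operand types: int * int
Rule: mixed int/float promotes to float; int/int stays int
Result type: int


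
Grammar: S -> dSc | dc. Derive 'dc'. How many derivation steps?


Derivation: S => dc
Steps: 1


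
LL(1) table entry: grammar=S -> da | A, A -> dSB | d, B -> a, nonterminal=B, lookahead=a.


For [B, a]: 'a' ∈ FIRST(a)
Entry: B -> a


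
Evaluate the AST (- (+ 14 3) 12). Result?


Evaluate inner: (+ 14 3) = 17
Evaluate root: (- 17 12) = 5
Result: 5


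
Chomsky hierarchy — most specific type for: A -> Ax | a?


Left-linear: every RHS is a terminal or one nonterminal followed by a terminal
Classification: Type 3 (Regular)


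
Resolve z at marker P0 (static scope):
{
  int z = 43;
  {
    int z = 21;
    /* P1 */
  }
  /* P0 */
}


z declared in the same block as P0
z = 43


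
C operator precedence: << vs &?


'<<' is shift (level 8); '&' is bitwise AND (level 5)
Higher level binds tighter
'<<' has higher precedence than '&'


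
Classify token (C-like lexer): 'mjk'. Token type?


Pattern: letter/underscore followed by alphanumerics, not a keyword
Type: IDENTIFIER


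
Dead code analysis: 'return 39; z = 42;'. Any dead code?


statement follows a return and is unreachable
Dead: 'z = 42'


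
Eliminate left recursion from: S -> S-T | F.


Left-recursive alternatives: S-T; non-recursive: F
Introduce S': S -> FS', S' -> -TS' | ε


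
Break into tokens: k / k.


Scan left to right, longest-match per lexeme
Tokens: ID(k), OP(/), ID(k)


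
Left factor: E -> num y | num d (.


Common prefix: 'num'
Factored: E -> num E', E' -> y | d (


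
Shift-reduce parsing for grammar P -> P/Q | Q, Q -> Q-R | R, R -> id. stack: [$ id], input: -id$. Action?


'id' on top is the handle for R -> id
Action: reduce (R -> id)


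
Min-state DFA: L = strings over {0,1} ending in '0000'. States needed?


Track the longest suffix of input matching a prefix of '0000': 5 classes (prefixes of length 0..4)
Minimal DFA: 5 states


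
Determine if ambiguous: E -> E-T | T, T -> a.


precedence layered via separate nonterminal T: deterministic
Unambiguous


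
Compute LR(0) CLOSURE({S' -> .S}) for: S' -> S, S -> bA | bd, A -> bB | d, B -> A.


Start: S' -> .S
For each item with dot before a nonterminal B, add B -> .γ for every B-production
Closure: [S' -> .S, S -> .bA, S -> .bd]


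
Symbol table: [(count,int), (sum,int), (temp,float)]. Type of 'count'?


Lookup 'count' → type int


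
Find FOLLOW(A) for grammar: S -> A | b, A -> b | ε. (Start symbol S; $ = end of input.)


$ ∈ FOLLOW(S). For each A -> αBβ: add FIRST(β)\{ε} to FOLLOW(B); if β nullable, add FOLLOW(A).
FOLLOW(A) = {$}


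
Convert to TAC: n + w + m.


Break into single-operator statements:
t1 = n + w
t2 = t1 + m


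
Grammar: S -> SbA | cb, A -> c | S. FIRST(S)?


Per alternative of S: FIRST(SbA) = {c}; FIRST(cb) = {c}
FIRST(S) = {c}


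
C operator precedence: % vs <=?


'%' is multiplicative (level 10); '<=' is relational (level 7)
Higher level binds tighter
'%' has higher precedence than '<='


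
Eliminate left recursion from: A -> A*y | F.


Left-recursive alternatives: A*y; non-recursive: F
Introduce A': A -> FA', A' -> *yA' | ε


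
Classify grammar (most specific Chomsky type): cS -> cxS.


LHS has context (more than one symbol) and |LHS| ≤ |RHS|
Classification: Type 1 (Context-Sensitive)


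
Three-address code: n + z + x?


Break into single-operator statements:
t1 = n + z
t2 = t1 + x


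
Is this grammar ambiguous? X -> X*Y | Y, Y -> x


precedence layered via separate nonterminal Y: deterministic
Unambiguous


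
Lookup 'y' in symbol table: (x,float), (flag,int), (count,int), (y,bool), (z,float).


Lookup 'y' → type bool


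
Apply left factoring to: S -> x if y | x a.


Common prefix: 'x'
Factored: S -> x S', S' -> if y | a


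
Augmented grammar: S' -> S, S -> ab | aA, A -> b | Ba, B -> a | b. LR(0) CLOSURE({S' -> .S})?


Start: S' -> .S
For each item with dot before a nonterminal B, add B -> .γ for every B-production
Closure: [S' -> .S, S -> .ab, S -> .aA]


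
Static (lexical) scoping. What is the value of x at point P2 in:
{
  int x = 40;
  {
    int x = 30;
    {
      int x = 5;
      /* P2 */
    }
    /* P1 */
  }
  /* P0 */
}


x declared in the same block as P2
x = 5


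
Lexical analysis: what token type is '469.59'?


Pattern: digits with a decimal point
Type: FLOAT_LITERAL


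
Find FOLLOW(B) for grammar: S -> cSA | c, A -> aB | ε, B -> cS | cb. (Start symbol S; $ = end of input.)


$ ∈ FOLLOW(S). For each A -> αBβ: add FIRST(β)\{ε} to FOLLOW(B); if β nullable, add FOLLOW(A).
FOLLOW(B) = {$, a}


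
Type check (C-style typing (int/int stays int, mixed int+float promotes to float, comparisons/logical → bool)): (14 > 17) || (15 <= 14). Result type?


Operand types: bool || bool
Rule: logical operators take bool operands and yield bool
Result type: bool


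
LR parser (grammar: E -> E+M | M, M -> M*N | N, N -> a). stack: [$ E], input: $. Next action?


start symbol E on stack, input exhausted
Action: accept


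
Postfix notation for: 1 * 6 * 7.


Left to right (same or higher precedence on left)
Postfix: 1 6 * 7 *


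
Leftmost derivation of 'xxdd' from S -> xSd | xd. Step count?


Derivation: S => xSd => xxdd
Steps: 2


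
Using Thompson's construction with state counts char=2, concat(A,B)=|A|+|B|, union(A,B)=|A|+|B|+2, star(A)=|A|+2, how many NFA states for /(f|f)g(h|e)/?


Syntax tree has 5 char leaf(s), 2 union(s), 0 star(s)
chars contribute 5×2 = 10; each union adds +2; each star adds +2
Total: 10 + 4 + 0 = 14 states


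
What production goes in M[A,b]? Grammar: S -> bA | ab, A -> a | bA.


For [A, b]: 'b' ∈ FIRST(bA)
Entry: A -> bA


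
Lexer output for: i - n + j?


Scan left to right, longest-match per lexeme
Tokens: ID(i), OP(-), ID(n), OP(+), ID(j)


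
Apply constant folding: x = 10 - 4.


10 - 4 = 6 at compile time
Optimized: x = 6


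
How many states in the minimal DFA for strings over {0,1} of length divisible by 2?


Track length mod 2: states 0..1, accept at 0
Minimal DFA: 2 states


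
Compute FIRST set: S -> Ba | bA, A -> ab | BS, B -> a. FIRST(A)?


Per alternative of A: FIRST(ab) = {a}; FIRST(BS) = {a}
FIRST(A) = {a}


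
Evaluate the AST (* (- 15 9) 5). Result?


Evaluate inner: (- 15 9) = 6
Evaluate root: (* 6 5) = 30
Result: 30


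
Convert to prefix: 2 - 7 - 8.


left-to-right (same/higher precedence on left): tree is (- (- 2 7) 8)
Prefix: - - 2 7 8


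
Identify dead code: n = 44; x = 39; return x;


n is assigned but never read
Dead: 'n = 44'


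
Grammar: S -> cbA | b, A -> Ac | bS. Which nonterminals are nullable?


A nonterminal is nullable iff some alternative derives ε (directly, or every symbol in it is nullable)
Nullable: {}


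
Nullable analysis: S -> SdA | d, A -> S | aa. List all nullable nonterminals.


A nonterminal is nullable iff some alternative derives ε (directly, or every symbol in it is nullable)
Nullable: {}


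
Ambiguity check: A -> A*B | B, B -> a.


precedence layered via separate nonterminal B: deterministic
Unambiguous


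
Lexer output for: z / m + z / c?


Scan left to right, longest-match per lexeme
Tokens: ID(z), OP(/), ID(m), OP(+), ID(z), OP(/), ID(c)


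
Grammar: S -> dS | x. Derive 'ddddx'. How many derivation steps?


Derivation: S => dS => ddS => dddS => ddddS => ddddx
Steps: 5


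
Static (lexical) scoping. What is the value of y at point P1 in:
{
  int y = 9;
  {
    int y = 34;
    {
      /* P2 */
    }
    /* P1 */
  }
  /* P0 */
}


y declared in the same block as P1
y = 34


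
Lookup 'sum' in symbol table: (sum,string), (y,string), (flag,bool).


Lookup 'sum' → type string


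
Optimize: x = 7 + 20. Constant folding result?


7 + 20 = 27 at compile time
Optimized: x = 27


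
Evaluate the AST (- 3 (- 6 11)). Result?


Evaluate inner: (- 6 11) = -5
Evaluate root: (- 3 -5) = 8
Result: 8


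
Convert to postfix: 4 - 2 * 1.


* has higher precedence, evaluate 2*1 first
Postfix: 4 2 1 * -


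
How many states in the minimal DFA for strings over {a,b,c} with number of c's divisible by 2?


Track (count of c) mod 2: states 0..1, accept at 0
Minimal DFA: 2 states


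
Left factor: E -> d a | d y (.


Common prefix: 'd'
Factored: E -> d E', E' -> a | y (


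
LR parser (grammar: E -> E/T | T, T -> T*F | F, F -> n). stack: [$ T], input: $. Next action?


lookahead ∉ {*} so T won't extend; reduce E -> T
Action: reduce (E -> T)


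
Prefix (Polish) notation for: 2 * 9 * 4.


left-to-right (same/higher precedence on left): tree is (* (* 2 9) 4)
Prefix: * * 2 9 4


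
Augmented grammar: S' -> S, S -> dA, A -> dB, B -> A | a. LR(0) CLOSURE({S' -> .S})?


Start: S' -> .S
For each item with dot before a nonterminal B, add B -> .γ for every B-production
Closure: [S' -> .S, S -> .dA]


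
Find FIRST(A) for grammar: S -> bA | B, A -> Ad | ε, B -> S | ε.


Per alternative of A: FIRST(Ad) = {d}; FIRST(ε) = {ε}
FIRST(A) = {d, ε}


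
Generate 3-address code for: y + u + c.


Break into single-operator statements:
t1 = y + u
t2 = t1 + c


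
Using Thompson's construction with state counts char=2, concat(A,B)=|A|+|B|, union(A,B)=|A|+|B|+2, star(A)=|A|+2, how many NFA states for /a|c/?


Syntax tree has 2 char leaf(s), 1 union(s), 0 star(s)
chars contribute 2×2 = 4; each union adds +2; each star adds +2
Total: 4 + 2 + 0 = 6 states


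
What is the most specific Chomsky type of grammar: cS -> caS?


LHS has context (more than one symbol) and |LHS| ≤ |RHS|
Classification: Type 1 (Context-Sensitive)


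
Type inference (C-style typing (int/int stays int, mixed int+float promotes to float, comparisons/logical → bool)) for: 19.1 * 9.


Operand types: float * int
Rule: mixed int/float promotes to float; int/int stays int
Result type: float


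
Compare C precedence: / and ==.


'/' is multiplicative (level 10); '==' is equality (level 6)
Higher level binds tighter
'/' has higher precedence than '=='


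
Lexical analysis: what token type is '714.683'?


Pattern: digits with a decimal point
Type: FLOAT_LITERAL


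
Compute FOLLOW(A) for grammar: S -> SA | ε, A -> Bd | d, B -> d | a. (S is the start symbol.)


$ ∈ FOLLOW(S). For each A -> αBβ: add FIRST(β)\{ε} to FOLLOW(B); if β nullable, add FOLLOW(A).
FOLLOW(A) = {$, a, d}


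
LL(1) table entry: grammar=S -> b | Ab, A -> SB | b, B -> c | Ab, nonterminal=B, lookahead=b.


For [B, b]: 'b' ∈ FIRST(Ab)
Entry: B -> Ab


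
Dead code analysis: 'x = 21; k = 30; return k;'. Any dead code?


x is assigned but never read
Dead: 'x = 21'


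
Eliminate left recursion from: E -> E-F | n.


Left-recursive alternatives: E-F; non-recursive: n
Introduce E': E -> nE', E' -> -FE' | ε


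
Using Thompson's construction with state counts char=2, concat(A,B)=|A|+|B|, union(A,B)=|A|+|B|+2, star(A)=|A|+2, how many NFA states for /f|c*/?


Syntax tree has 2 char leaf(s), 1 union(s), 1 star(s)
chars contribute 2×2 = 4; each union adds +2; each star adds +2
Total: 4 + 2 + 2 = 8 states


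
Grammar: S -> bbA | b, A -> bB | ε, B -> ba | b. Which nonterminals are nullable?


A nonterminal is nullable iff some alternative derives ε (directly, or every symbol in it is nullable)
Nullable: {A}


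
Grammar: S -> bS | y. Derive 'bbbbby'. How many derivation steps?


Derivation: S => bS => bbS => bbbS => bbbbS => bbbbbS => bbbbby
Steps: 6


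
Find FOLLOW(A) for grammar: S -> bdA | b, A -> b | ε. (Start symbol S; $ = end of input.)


$ ∈ FOLLOW(S). For each A -> αBβ: add FIRST(β)\{ε} to FOLLOW(B); if β nullable, add FOLLOW(A).
FOLLOW(A) = {$}


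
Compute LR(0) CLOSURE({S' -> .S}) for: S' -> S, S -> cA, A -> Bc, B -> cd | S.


Start: S' -> .S
For each item with dot before a nonterminal B, add B -> .γ for every B-production
Closure: [S' -> .S, S -> .cA]


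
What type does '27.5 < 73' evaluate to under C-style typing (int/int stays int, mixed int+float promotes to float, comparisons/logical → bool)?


Operand types: float < int
Rule: comparison yields bool
Result type: bool


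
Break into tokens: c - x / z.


Scan left to right, longest-match per lexeme
Tokens: ID(c), OP(-), ID(x), OP(/), ID(z)


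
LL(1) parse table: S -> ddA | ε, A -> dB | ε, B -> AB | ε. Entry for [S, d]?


For [S, d]: 'd' ∈ FIRST(ddA)
Entry: S -> ddA
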